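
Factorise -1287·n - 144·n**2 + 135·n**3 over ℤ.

Pull out the common factor 9·n, then factor the remaining trinomial.

9·n·(3·n - 11)·(5·n + 13)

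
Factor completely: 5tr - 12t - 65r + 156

(5r - 12)(t - 13)

Group as (5tr - 12t) + (-65r + 156) = t(5r - 12) - 13(5r - 12).
Both groups share the factor (5r - 12).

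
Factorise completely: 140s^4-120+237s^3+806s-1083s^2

By the rational root theorem, s = 6/7 is a root, so (7s-6) divides it; the quotient is 20s^3+51s^2-111s+20.
Continuing, s = -4 is a root, so (s+4) is a factor; dividing leaves 20s^2-29s+5.
The remaining quadratic factors as (4s-5)(5s-1).

(4s-5)(5s-1)(7s-6)(s+4)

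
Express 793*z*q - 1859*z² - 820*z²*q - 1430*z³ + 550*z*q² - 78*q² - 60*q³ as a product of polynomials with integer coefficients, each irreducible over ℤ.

-(13*z - 2*q)*(11*z - 3*q)*(10*z + 10*q + 13)

Group: 13*z*(-110*z² - 80*z*q - 143*z + 30*q² + 39*q) - 2*q*(-110*z² - 80*z*q - 143*z + 30*q² + 39*q); both groups contain (-110*z² - 80*z*q - 143*z + 30*q² + 39*q), so (13*z - 2*q) is a factor with cofactor -110*z² - 80*z*q - 143*z + 30*q² + 39*q.
The cofactor groups again: -110*z² - 80*z*q - 143*z + 30*q² + 39*q = -10*z*(11*z - 3*q) + (-10*q - 13)*(11*z - 3*q); both groups contain (11*z - 3*q), giving -(10*z + 10*q + 13)*(11*z - 3*q).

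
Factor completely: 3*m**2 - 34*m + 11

Need a pair with product 3·11 = 33 and sum -34: that's -33 and -1.
Split the middle term: 3*m**2 - 33*m - m + 11 = 3*m*(m - 11) - (m - 11).

(3*m - 1)*(m - 11)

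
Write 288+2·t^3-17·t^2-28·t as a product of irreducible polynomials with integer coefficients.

Among the possible rational roots, t = 8 is a root, so (t-8) divides it; the quotient is 2·t^2-t-36.
The remaining quadratic factors as (t+4)(2·t-9).

(2·t-9)·(t+4)·(t-8)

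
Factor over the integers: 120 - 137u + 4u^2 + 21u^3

Testing divisors of the constant over divisors of the leading coefficient, u = 5/3 is a root, giving the factor (3u - 5) and quotient 7u^2 + 13u - 24.
The remaining quadratic factors as (7u - 8)(u + 3).

(3u - 5)(7u - 8)(u + 3)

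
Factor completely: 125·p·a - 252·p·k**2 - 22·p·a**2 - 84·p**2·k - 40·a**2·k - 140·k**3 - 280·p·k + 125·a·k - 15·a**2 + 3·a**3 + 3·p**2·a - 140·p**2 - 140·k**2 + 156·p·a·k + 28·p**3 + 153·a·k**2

Group: 7·p·(4·p**2 + p·a - 16·p·k - 20·p - 3·a**2 + 19·a·k + 15·a - 20·k**2 - 20·k) + (-a + 7·k)·(4·p**2 + p·a - 16·p·k - 20·p - 3·a**2 + 19·a·k + 15·a - 20·k**2 - 20·k); both groups contain (4·p**2 + p·a - 16·p·k - 20·p - 3·a**2 + 19·a·k + 15·a - 20·k**2 - 20·k), so (7·p - a + 7·k) is a factor with cofactor 4·p**2 + p·a - 16·p·k - 20·p - 3·a**2 + 19·a·k + 15·a - 20·k**2 - 20·k.
The cofactor groups again: 4·p**2 + p·a - 16·p·k - 20·p - 3·a**2 + 19·a·k + 15·a - 20·k**2 - 20·k = 4·p·(p + a - 5·k - 5) + (-3·a + 4·k)·(p + a - 5·k - 5); both groups contain (p + a - 5·k - 5), giving (4·p - 3·a + 4·k)·(p + a - 5·k - 5).

(4·p - 3·a + 4·k)·(7·p - a + 7·k)·(p + a - 5·k - 5)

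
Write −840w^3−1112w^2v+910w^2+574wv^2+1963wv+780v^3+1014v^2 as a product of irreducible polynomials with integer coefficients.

−(12w−10v−13)(10w+13v)(7w+6v)

Group: 12w(−70w^2−151wv−78v^2) + (−10v−13)(−70w^2−151wv−78v^2); both groups contain (−70w^2−151wv−78v^2), so (12w−10v−13) is a factor with cofactor −70w^2−151wv−78v^2.
The cofactor groups again: −70w^2−151wv−78v^2 = −10w(7w+6v) − 13v(7w+6v); both groups contain (7w+6v), giving −(10w+13v)(7w+6v).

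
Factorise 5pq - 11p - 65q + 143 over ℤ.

(5q - 11)(p - 13)

Group as (5pq - 11p) + (-65q + 143) = p(5q - 11) - 13(5q - 11).
Both groups share the factor (5q - 11).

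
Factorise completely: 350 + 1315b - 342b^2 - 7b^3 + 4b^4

(4b + 1)(b + 10)(b - 5)(b - 7)

By the rational root theorem, b = 7 is a root, so (b - 7) divides it; the quotient is 4b^3 + 21b^2 - 195b - 50.
Continuing, b = -1/4 is a root, so (4b + 1) divides it; the quotient is b^2 + 5b - 50.
The remaining quadratic factors as (b - 5)(b + 10).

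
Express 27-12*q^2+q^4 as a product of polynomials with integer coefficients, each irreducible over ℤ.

Substitute u = q^2 to get a quadratic in u, then factor.
q^2-3 is irreducible over ℤ (3 is not a perfect square).
q^2-9 is a difference of squares.

(q+3)*(q-3)*(q^2-3)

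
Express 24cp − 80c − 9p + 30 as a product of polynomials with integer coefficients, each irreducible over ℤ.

(3p − 10)(8c − 3)

Group as (24cp − 80c) + (−9p + 30) = 8c(3p − 10) − 3(3p − 10).
Both groups share the factor (3p − 10).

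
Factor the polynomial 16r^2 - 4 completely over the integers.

4(2r + 1)(2r - 1)

Pull out the common factor 4; 4r^2 - 1 is a difference of squares.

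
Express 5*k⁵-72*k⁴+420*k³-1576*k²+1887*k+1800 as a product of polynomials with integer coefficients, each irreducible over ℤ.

Among the possible rational roots, k = 8 is a root, so (k-8) is a factor; dividing leaves 5*k⁴-32*k³+164*k²-264*k-225.
Continuing, k = -3/5 is a root, so (5*k+3) is a factor; dividing leaves k³-7*k²+37*k-75.
Continuing, k = 3 is a root, giving the factor (k-3) and quotient k²-4*k+25.
The quadratic k²-4*k+25 has discriminant -84 < 0 and is irreducible over ℤ.

(5*k+3)*(k-3)*(k-8)*(k²-4*k+25)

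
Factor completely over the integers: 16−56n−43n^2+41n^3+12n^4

By the rational root theorem, n = 1/4 is a root, so (4n−1) is a factor; dividing leaves 3n^3+11n^2−8n−16.
Continuing, n = −1 is a root, so (n+1) is a factor; dividing leaves 3n^2+8n−16.
The remaining quadratic factors as (3n−4)(n+4).

(3n−4)(4n−1)(n+1)(n+4)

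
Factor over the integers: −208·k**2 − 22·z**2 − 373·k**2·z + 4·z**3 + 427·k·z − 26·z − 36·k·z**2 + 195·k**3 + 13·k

Group: 15·k·(13·k**2 − 24·k·z − 13·k − 4·z**2 + 26·z) + (−z − 1)·(13·k**2 − 24·k·z − 13·k − 4·z**2 + 26·z); both groups contain (13·k**2 − 24·k·z − 13·k − 4·z**2 + 26·z), so (15·k − z − 1) is a factor with cofactor 13·k**2 − 24·k·z − 13·k − 4·z**2 + 26·z.
The cofactor groups again: 13·k**2 − 24·k·z − 13·k − 4·z**2 + 26·z = k·(13·k + 2·z − 13) − 2·z·(13·k + 2·z − 13); both groups contain (13·k + 2·z − 13), giving (k − 2·z)·(13·k + 2·z − 13).

(13·k + 2·z − 13)·(15·k − z − 1)·(k − 2·z)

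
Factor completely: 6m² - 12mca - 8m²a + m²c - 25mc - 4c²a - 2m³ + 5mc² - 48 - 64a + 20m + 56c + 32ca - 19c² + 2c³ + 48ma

Group: m(-2m² - 3mc + 12m - c² + 8c - 16) + (-2c + 4a + 3)(-2m² - 3mc + 12m - c² + 8c - 16); both groups contain (-2m² - 3mc + 12m - c² + 8c - 16), so (m - 2c + 4a + 3) is a factor with cofactor -2m² - 3mc + 12m - c² + 8c - 16.
The cofactor groups again: -2m² - 3mc + 12m - c² + 8c - 16 = -2m(m + c - 4) + (-c + 4)(m + c - 4); both groups contain (m + c - 4), giving -(2m + c - 4)(m + c - 4).

-(m - 2c + 4a + 3)(2m + c - 4)(m + c - 4)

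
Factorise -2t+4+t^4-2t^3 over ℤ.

Group as (t^4-2t) + (-2t^3+4) = t(t^3-2) - 2(t^3-2).
Both groups share the factor (t^3-2).

(t-2)(t^3-2)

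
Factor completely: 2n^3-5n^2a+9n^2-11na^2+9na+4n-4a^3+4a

(n-4a+4)(2n+a+1)(n+a)

Group: n(2n^2-7na+9n-4a^2+4) + a(2n^2-7na+9n-4a^2+4); both groups contain (2n^2-7na+9n-4a^2+4), so (n+a) is a factor with cofactor 2n^2-7na+9n-4a^2+4.
The cofactor groups again: 2n^2-7na+9n-4a^2+4 = 2n(n-4a+4) + (a+1)(n-4a+4); both groups contain (n-4a+4), giving (2n+a+1)(n-4a+4).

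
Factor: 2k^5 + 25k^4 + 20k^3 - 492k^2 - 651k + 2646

Among the possible rational roots, k = 7/2 is a root, so (2k - 7) is a factor; dividing leaves k^4 + 16k^3 + 66k^2 - 15k - 378.
Then k = 2 is a root, giving the factor (k - 2) and quotient k^3 + 18k^2 + 102k + 189.
Next, k = -9 is a root, so (k + 9) is a factor; dividing leaves k^2 + 9k + 21.
The quadratic k^2 + 9k + 21 has discriminant -3 < 0 and is irreducible over ℤ.

(2k - 7)(k + 9)(k - 2)(k^2 + 9k + 21)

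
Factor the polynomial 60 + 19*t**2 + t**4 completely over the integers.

(t**2 + 15)*(t**2 + 4)

Substitute u = t**2 to get a quadratic in u, then factor.
t**2 + 4 is irreducible over ℤ (sum of squares).
t**2 + 15 is irreducible over ℤ (always positive, so no real roots).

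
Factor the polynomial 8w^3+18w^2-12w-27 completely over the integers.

(4w+9)(2w^2-3)

Group as (8w^3-12w) + (18w^2-27) = 4w(2w^2-3) + 9(2w^2-3).
Both groups share the factor (2w^2-3).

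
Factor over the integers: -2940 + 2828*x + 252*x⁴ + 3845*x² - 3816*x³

(6*x - 5)*(6*x - 7)*(7*x + 6)*(x - 14)

Among the possible rational roots, x = 14 is a root, giving the factor (x - 14) and quotient 252*x³ - 288*x² - 187*x + 210.
Continuing, x = 7/6 is a root, so (6*x - 7) is a factor; dividing leaves 42*x² + x - 30.
The remaining quadratic factors as (7*x + 6)(6*x - 5).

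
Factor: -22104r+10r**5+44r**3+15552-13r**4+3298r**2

Testing divisors of the constant over divisors of the leading coefficient, r = -8 is a root, giving the factor (r+8) and quotient 10r**4-93r**3+788r**2-3006r+1944.
Next, r = 9/2 is a root, so (2r-9) divides it; the quotient is 5r**3-24r**2+286r-216.
Continuing, r = 4/5 is a root, so (5r-4) divides it; the quotient is r**2-4r+54.
The quadratic r**2-4r+54 has discriminant -200 < 0 and is irreducible over ℤ.

(2r-9)(5r-4)(r+8)(r**2-4r+54)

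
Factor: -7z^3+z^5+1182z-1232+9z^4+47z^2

(z+7)(z+8)(z-1)(z^2-5z+22)

Among the possible rational roots, z = -8 is a root, so (z+8) divides it; the quotient is z^4+z^3-15z^2+167z-154.
Continuing, z = -7 is a root, so (z+7) is a factor; dividing leaves z^3-6z^2+27z-22.
Next, z = 1 is a root, so (z-1) divides it; the quotient is z^2-5z+22.
The quadratic z^2-5z+22 has discriminant -63 < 0 and is irreducible over ℤ.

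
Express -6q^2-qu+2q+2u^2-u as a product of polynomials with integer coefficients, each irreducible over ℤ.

Group: -2q(3q+2u-1) + u(3q+2u-1); both groups contain (3q+2u-1).

-(2q-u)(3q+2u-1)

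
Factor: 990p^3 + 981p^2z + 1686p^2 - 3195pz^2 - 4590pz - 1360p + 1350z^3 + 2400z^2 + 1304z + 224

(11p - 10z - 4)(15p - 9z - 4)(6p + 15z + 14)

Group: 15p(66p^2 + 105pz + 130p - 150z^2 - 200z - 56) + (-9z - 4)(66p^2 + 105pz + 130p - 150z^2 - 200z - 56); both groups contain (66p^2 + 105pz + 130p - 150z^2 - 200z - 56), so (15p - 9z - 4) is a factor with cofactor 66p^2 + 105pz + 130p - 150z^2 - 200z - 56.
The cofactor groups again: 66p^2 + 105pz + 130p - 150z^2 - 200z - 56 = 6p(11p - 10z - 4) + (15z + 14)(11p - 10z - 4); both groups contain (11p - 10z - 4), giving (6p + 15z + 14)(11p - 10z - 4).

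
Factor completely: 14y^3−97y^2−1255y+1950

(2y+15)(7y−10)(y−13)

By the rational root theorem, y = −15/2 is a root, so (2y+15) divides it; the quotient is 7y^2−101y+130.
The remaining quadratic factors as (y−13)(7y−10).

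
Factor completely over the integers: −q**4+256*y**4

Write as (16*y**2)² − (q**2)², then factor 16*y**2−q**2 once more.

(4*y−q)*(4*y+q)*(16*y**2+q**2)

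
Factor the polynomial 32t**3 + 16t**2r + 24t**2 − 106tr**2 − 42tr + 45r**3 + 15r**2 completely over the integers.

Group: 4t(8t**2 − 14tr + 5r**2) + (9r + 3)(8t**2 − 14tr + 5r**2); both groups contain (8t**2 − 14tr + 5r**2), so (4t + 9r + 3) is a factor with cofactor 8t**2 − 14tr + 5r**2.
The cofactor groups again: 8t**2 − 14tr + 5r**2 = 4t(2t − r) − 5r(2t − r); both groups contain (2t − r), giving (4t − 5r)(2t − r).

(4t − 5r)(2t − r)(4t + 9r + 3)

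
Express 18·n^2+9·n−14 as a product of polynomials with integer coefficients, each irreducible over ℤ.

Need a pair with product 18·(−14) = −252 and sum 9: that's 21 and −12.
Split the middle term: 18·n^2+21·n − 12·n−14 = 3·n·(6·n+7) − 2·(6·n+7).

(3·n−2)·(6·n+7)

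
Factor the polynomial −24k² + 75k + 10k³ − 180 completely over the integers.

(5k − 12)(2k² + 15)

Group as (10k³ + 75k) + (−24k² − 180) = 5k(2k² + 15) − 12(2k² + 15).
Both groups share the factor (2k² + 15).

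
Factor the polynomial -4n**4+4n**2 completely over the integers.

-4n**2(n+1)(n-1)

Pull out the common factor 4n**2, leaving -n**2+1.
Recognize a difference of squares with the parts 1 and n.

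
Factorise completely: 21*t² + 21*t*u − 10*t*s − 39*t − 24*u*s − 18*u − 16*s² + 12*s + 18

(7*t − 8*s − 6)*(3*t + 3*u + 2*s − 3)

Group: 7*t*(3*t + 3*u + 2*s − 3) + (−8*s − 6)*(3*t + 3*u + 2*s − 3); both groups contain (3*t + 3*u + 2*s − 3).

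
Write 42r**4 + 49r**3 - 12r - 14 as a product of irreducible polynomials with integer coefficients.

Group as (42r**4 - 12r) + (49r**3 - 14) = 6r(7r**3 - 2) + 7(7r**3 - 2).
Both groups share the factor (7r**3 - 2).

(6r + 7)(7r**3 - 2)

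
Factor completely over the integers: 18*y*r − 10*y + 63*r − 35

Group as (18*y*r − 10*y) + (63*r − 35) = 2*y*(9*r − 5) + 7*(9*r − 5).
Both groups share the factor (9*r − 5).

(2*y + 7)*(9*r − 5)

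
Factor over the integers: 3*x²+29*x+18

Need a pair with product 3·18 = 54 and sum 29: that's 27 and 2.
Split the middle term: 3*x²+27*x + 2*x+18 = 3*x*(x+9) + 2*(x+9).

(3*x+2)*(x+9)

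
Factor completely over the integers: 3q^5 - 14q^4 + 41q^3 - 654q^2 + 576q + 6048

(3q + 7)(q - 4)(q - 6)(q^2 + 3q + 36)

Testing divisors of the constant over divisors of the leading coefficient, q = -7/3 is a root, so (3q + 7) divides it; the quotient is q^4 - 7q^3 + 30q^2 - 288q + 864.
Continuing, q = 6 is a root, so (q - 6) divides it; the quotient is q^3 - q^2 + 24q - 144.
Next, q = 4 is a root, so (q - 4) divides it; the quotient is q^2 + 3q + 36.
The quadratic q^2 + 3q + 36 has discriminant -135 < 0 and is irreducible over ℤ.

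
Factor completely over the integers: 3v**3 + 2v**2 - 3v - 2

Trying the rational-root candidates, v = -1 is a root, so (v + 1) divides it; the quotient is 3v**2 - v - 2.
The remaining quadratic factors as (3v + 2)(v - 1).

(3v + 2)(v + 1)(v - 1)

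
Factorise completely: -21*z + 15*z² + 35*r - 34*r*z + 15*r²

Group: 3*r*(5*r - 3*z) + (-5*z + 7)*(5*r - 3*z); both groups contain (5*r - 3*z).

(3*r - 5*z + 7)*(5*r - 3*z)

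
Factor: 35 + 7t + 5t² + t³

Group as (t³ + 7t) + (5t² + 35) = t(t² + 7) + 5(t² + 7).
Both groups share the factor (t² + 7).

(t + 5)(t² + 7)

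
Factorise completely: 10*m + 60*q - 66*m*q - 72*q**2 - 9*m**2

-(9*m + 12*q - 10)*(m + 6*q)

Group: -m*(9*m + 12*q - 10) - 6*q*(9*m + 12*q - 10); both groups contain (9*m + 12*q - 10).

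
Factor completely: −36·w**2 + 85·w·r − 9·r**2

−(4·w − 9·r)·(9·w − r)

Group: −4·w·(9·w − r) + 9·r·(9·w − r); both groups contain (9·w − r).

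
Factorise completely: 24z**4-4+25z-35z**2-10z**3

(2z-1)(3z+4)(4z-1)(z-1)

Testing divisors of the constant over divisors of the leading coefficient, z = 1 is a root, so (z-1) divides it; the quotient is 24z**3+14z**2-21z+4.
Continuing, z = 1/2 is a root, giving the factor (2z-1) and quotient 12z**2+13z-4.
The remaining quadratic factors as (4z-1)(3z+4).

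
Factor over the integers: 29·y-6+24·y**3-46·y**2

Testing divisors of the constant over divisors of the leading coefficient, y = 2/3 is a root, giving the factor (3·y-2) and quotient 8·y**2-10·y+3.
The remaining quadratic factors as (2·y-1)(4·y-3).

(2·y-1)·(3·y-2)·(4·y-3)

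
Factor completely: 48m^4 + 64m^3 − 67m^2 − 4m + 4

Trying the rational-root candidates, m = −2 is a root, so (m + 2) is a factor; dividing leaves 48m^3 − 32m^2 − 3m + 2.
Then m = 1/4 is a root, so (4m − 1) divides it; the quotient is 12m^2 − 5m − 2.
The remaining quadratic factors as (4m + 1)(3m − 2).

(3m − 2)(4m + 1)(4m − 1)(m + 2)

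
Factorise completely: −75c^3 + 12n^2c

Pull out the common factor 3c; 4n^2 − 25c^2 is a difference of squares.

3c(2n − 5c)(2n + 5c)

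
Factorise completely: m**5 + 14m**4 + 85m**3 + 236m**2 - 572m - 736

Testing divisors of the constant over divisors of the leading coefficient, m = -8 is a root, giving the factor (m + 8) and quotient m**4 + 6m**3 + 37m**2 - 60m - 92.
Then m = -1 is a root, so (m + 1) divides it; the quotient is m**3 + 5m**2 + 32m - 92.
Then m = 2 is a root, giving the factor (m - 2) and quotient m**2 + 7m + 46.
The quadratic m**2 + 7m + 46 has discriminant -135 < 0 and is irreducible over ℤ.

(m + 1)(m + 8)(m - 2)(m**2 + 7m + 46)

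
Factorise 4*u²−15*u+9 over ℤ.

Need a pair with product 4·9 = 36 and sum −15: that's −3 and −12.
Split the middle term: 4*u²−3*u − 12*u+9 = u*(4*u−3) − 3*(4*u−3).

(4*u−3)*(u−3)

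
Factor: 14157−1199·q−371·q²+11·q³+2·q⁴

(2·q−11)·(q+13)·(q+9)·(q−11)

Trying the rational-root candidates, q = −13 is a root, so (q+13) is a factor; dividing leaves 2·q³−15·q²−176·q+1089.
Then q = −9 is a root, giving the factor (q+9) and quotient 2·q²−33·q+121.
The remaining quadratic factors as (2·q−11)(q−11).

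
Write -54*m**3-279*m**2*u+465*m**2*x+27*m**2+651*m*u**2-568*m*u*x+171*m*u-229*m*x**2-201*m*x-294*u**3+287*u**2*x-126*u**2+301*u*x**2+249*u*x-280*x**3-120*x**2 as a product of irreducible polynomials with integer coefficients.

Group: 9*m*(-6*m**2-35*m*u+55*m*x+3*m+49*u**2-7*u*x+21*u-56*x**2-24*x) + (-6*u+5*x)*(-6*m**2-35*m*u+55*m*x+3*m+49*u**2-7*u*x+21*u-56*x**2-24*x); both groups contain (-6*m**2-35*m*u+55*m*x+3*m+49*u**2-7*u*x+21*u-56*x**2-24*x), so (9*m-6*u+5*x) is a factor with cofactor -6*m**2-35*m*u+55*m*x+3*m+49*u**2-7*u*x+21*u-56*x**2-24*x.
The cofactor groups again: -6*m**2-35*m*u+55*m*x+3*m+49*u**2-7*u*x+21*u-56*x**2-24*x = -m*(6*m-7*u-7*x-3) + (-7*u+8*x)*(6*m-7*u-7*x-3); both groups contain (6*m-7*u-7*x-3), giving -(m+7*u-8*x)*(6*m-7*u-7*x-3).

-(6*m-7*u-7*x-3)*(9*m-6*u+5*x)*(m+7*u-8*x)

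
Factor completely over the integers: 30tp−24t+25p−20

Group as (30tp−24t) + (25p−20) = 6t(5p−4) + 5(5p−4).
Both groups share the factor (5p−4).

(5p−4)(6t+5)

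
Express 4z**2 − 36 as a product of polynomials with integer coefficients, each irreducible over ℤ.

Factor out 4, leaving z**2 − 9, which is a difference of two squares.

4(z + 3)(z − 3)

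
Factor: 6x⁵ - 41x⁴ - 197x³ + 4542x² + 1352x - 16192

(6x - 11)(x + 2)(x + 8)(x² - 15x + 92)

Trying the rational-root candidates, x = 11/6 is a root, giving the factor (6x - 11) and quotient x⁴ - 5x³ - 42x² + 680x + 1472.
Continuing, x = -8 is a root, so (x + 8) is a factor; dividing leaves x³ - 13x² + 62x + 184.
Continuing, x = -2 is a root, so (x + 2) divides it; the quotient is x² - 15x + 92.
The quadratic x² - 15x + 92 has discriminant -143 < 0 and is irreducible over ℤ.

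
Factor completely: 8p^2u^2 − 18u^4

2u^2(2p + 3u)(2p − 3u)

Every term has a factor of 2u^2. Then 4p^2 − 9u^2 = (2p)² − (3u)².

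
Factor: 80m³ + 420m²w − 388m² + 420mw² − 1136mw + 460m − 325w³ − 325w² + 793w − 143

Group: 2m(40m² + 110mw − 174m − 65w² − 78w + 143) + (5w − 1)(40m² + 110mw − 174m − 65w² − 78w + 143); both groups contain (40m² + 110mw − 174m − 65w² − 78w + 143), so (2m + 5w − 1) is a factor with cofactor 40m² + 110mw − 174m − 65w² − 78w + 143.
The cofactor groups again: 40m² + 110mw − 174m − 65w² − 78w + 143 = 4m(10m − 5w − 11) + (13w − 13)(10m − 5w − 11); both groups contain (10m − 5w − 11), giving (4m + 13w − 13)(10m − 5w − 11).

(10m − 5w − 11)(2m + 5w − 1)(4m + 13w − 13)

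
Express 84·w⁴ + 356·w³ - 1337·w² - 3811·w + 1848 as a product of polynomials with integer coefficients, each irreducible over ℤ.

By the rational root theorem, w = 7/2 is a root, giving the factor (2·w - 7) and quotient 42·w³ + 325·w² + 469·w - 264.
Continuing, w = -11/2 is a root, so (2·w + 11) divides it; the quotient is 21·w² + 47·w - 24.
The remaining quadratic factors as (3·w + 8)(7·w - 3).

(2·w + 11)·(2·w - 7)·(3·w + 8)·(7·w - 3)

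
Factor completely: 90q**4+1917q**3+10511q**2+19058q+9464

(3q+13)(5q+4)(6q+13)(q+14)

By the rational root theorem, q = -13/3 is a root, so (3q+13) is a factor; dividing leaves 30q**3+509q**2+1298q+728.
Next, q = -13/6 is a root, so (6q+13) divides it; the quotient is 5q**2+74q+56.
The remaining quadratic factors as (q+14)(5q+4).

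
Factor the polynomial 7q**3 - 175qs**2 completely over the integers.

Factor out 7q, leaving q**2 - 25s**2, which is a difference of two squares.

7q(q + 5s)(q - 5s)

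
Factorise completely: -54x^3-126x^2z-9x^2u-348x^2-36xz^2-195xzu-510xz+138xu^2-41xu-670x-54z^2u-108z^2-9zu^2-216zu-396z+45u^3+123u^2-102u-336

Group: 3x(-18x^2-6xz-33xu-68x-9zu-18z-9u^2-39u-42) + (6z-5u+8)(-18x^2-6xz-33xu-68x-9zu-18z-9u^2-39u-42); both groups contain (-18x^2-6xz-33xu-68x-9zu-18z-9u^2-39u-42), so (3x+6z-5u+8) is a factor with cofactor -18x^2-6xz-33xu-68x-9zu-18z-9u^2-39u-42.
The cofactor groups again: -18x^2-6xz-33xu-68x-9zu-18z-9u^2-39u-42 = -9x(2x+3u+6) + (-3z-3u-7)(2x+3u+6); both groups contain (2x+3u+6), giving -(9x+3z+3u+7)(2x+3u+6).

-(3x+6z-5u+8)(2x+3u+6)(9x+3z+3u+7)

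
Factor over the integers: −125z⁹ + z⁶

Factor out z⁶ first: what remains is −125z³ + 1.
Recognize a difference of cubes with the parts 1 and 5z.

−z⁶(5z − 1)(25z² + 5z + 1)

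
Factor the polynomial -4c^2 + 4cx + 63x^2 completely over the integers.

-(2c + 7x)(2c - 9x)

Group: -2c(2c - 9x) - 7x(2c - 9x); both groups contain (2c - 9x).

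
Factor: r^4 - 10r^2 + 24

Substitute u = r^2 to get a quadratic in u, then factor.
r^2 - 4 is a difference of squares.
r^2 - 6 is irreducible over ℤ (6 is not a perfect square).

(r + 2)(r - 2)(r^2 - 6)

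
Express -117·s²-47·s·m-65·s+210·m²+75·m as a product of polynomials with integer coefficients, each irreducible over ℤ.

-(13·s-15·m)·(9·s+14·m+5)

Group: -9·s·(13·s-15·m) + (-14·m-5)·(13·s-15·m); both groups contain (13·s-15·m).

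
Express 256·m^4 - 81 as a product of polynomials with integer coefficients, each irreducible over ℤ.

(4·m + 3)·(4·m - 3)·(16·m^2 + 9)

Write as (16·m^2)² − (9)², then factor 16·m^2 - 9 once more.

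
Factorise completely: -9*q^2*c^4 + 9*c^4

Factor out 9*c^4 first: what remains is -q^2 + 1.
Recognize a difference of squares with the parts 1 and q.

-9*c^4*(q + 1)*(q - 1)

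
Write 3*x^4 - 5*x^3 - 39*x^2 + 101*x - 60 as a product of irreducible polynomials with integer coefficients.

Testing divisors of the constant over divisors of the leading coefficient, x = 1 is a root, so (x - 1) divides it; the quotient is 3*x^3 - 2*x^2 - 41*x + 60.
Continuing, x = -4 is a root, so (x + 4) is a factor; dividing leaves 3*x^2 - 14*x + 15.
The remaining quadratic factors as (x - 3)(3*x - 5).

(3*x - 5)*(x + 4)*(x - 1)*(x - 3)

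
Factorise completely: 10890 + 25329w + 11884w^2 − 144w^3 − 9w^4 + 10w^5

(2w + 3)(5w + 3)(w + 10)(w^2 − 13w + 121)

Trying the rational-root candidates, w = −3/2 is a root, so (2w + 3) is a factor; dividing leaves 5w^4 − 12w^3 − 54w^2 + 6023w + 3630.
Continuing, w = −10 is a root, so (w + 10) is a factor; dividing leaves 5w^3 − 62w^2 + 566w + 363.
Next, w = −3/5 is a root, so (5w + 3) is a factor; dividing leaves w^2 − 13w + 121.
The quadratic w^2 − 13w + 121 has discriminant −315 < 0 and is irreducible over ℤ.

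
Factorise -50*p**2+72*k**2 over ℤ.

2*(6*k+5*p)*(6*k-5*p)

Pull out the common factor 2; 36*k**2-25*p**2 is a difference of squares.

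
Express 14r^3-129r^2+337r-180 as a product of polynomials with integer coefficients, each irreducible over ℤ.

(2r-9)(7r-5)(r-4)

Trying the rational-root candidates, r = 4 is a root, giving the factor (r-4) and quotient 14r^2-73r+45.
The remaining quadratic factors as (7r-5)(2r-9).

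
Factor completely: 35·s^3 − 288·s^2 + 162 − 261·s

(5·s + 6)·(7·s − 3)·(s − 9)

Trying the rational-root candidates, s = 3/7 is a root, so (7·s − 3) divides it; the quotient is 5·s^2 − 39·s − 54.
The remaining quadratic factors as (s − 9)(5·s + 6).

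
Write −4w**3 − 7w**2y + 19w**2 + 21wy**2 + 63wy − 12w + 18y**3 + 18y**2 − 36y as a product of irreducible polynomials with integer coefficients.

−(4w + 3y − 3)(w + 3y)(w − 2y − 4)

Group: w(−4w**2 + 5wy + 19w + 6y**2 + 6y − 12) + 3y(−4w**2 + 5wy + 19w + 6y**2 + 6y − 12); both groups contain (−4w**2 + 5wy + 19w + 6y**2 + 6y − 12), so (w + 3y) is a factor with cofactor −4w**2 + 5wy + 19w + 6y**2 + 6y − 12.
The cofactor groups again: −4w**2 + 5wy + 19w + 6y**2 + 6y − 12 = −4w(w − 2y − 4) + (−3y + 3)(w − 2y − 4); both groups contain (w − 2y − 4), giving −(4w + 3y − 3)(w − 2y − 4).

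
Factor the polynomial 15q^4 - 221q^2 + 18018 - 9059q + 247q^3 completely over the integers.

Among the possible rational roots, q = 11/5 is a root, so (5q - 11) divides it; the quotient is 3q^3 + 56q^2 + 79q - 1638.
Next, q = -14 is a root, so (q + 14) divides it; the quotient is 3q^2 + 14q - 117.
The remaining quadratic factors as (q + 9)(3q - 13).

(3q - 13)(5q - 11)(q + 14)(q + 9)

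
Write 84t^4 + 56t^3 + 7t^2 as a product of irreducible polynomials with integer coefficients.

7t^2(2t + 1)(6t + 1)

Pull out the common factor 7t^2, then factor the remaining trinomial.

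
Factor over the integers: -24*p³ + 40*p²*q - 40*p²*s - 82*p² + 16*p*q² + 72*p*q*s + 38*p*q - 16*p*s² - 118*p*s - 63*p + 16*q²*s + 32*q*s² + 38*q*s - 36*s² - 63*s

-(4*p - 8*q + 9)*(6*p + 2*q + 4*s + 7)*(p + s)

Group: 4*p*(-6*p² - 2*p*q - 10*p*s - 7*p - 2*q*s - 4*s² - 7*s) + (-8*q + 9)*(-6*p² - 2*p*q - 10*p*s - 7*p - 2*q*s - 4*s² - 7*s); both groups contain (-6*p² - 2*p*q - 10*p*s - 7*p - 2*q*s - 4*s² - 7*s), so (4*p - 8*q + 9) is a factor with cofactor -6*p² - 2*p*q - 10*p*s - 7*p - 2*q*s - 4*s² - 7*s.
The cofactor groups again: -6*p² - 2*p*q - 10*p*s - 7*p - 2*q*s - 4*s² - 7*s = -p*(6*p + 2*q + 4*s + 7) - s*(6*p + 2*q + 4*s + 7); both groups contain (6*p + 2*q + 4*s + 7), giving -(p + s)*(6*p + 2*q + 4*s + 7).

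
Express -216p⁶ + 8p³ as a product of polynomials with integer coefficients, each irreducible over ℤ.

Factor out 8p³ first: what remains is -27p³ + 1.
Recognize a difference of cubes with the parts 1 and 3p.

-8p³(3p - 1)(9p² + 3p + 1)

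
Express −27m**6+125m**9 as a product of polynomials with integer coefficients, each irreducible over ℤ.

m**6(5m−3)(25m**2+15m+9)

Factor out m**6 first: what remains is 125m**3−27.
Recognize a difference of cubes with the parts 5m and 3.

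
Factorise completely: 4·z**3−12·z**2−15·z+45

Group as (4·z**3−15·z) + (−12·z**2+45) = z·(4·z**2−15) − 3·(4·z**2−15).
Both groups share the factor (4·z**2−15).

(z−3)·(4·z**2−15)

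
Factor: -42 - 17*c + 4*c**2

Need a pair with product 4·(-42) = -168 and sum -17: that's 7 and -24.
Split the middle term: 4*c**2 + 7*c - 24*c - 42 = c*(4*c + 7) - 6*(4*c + 7).

(4*c + 7)*(c - 6)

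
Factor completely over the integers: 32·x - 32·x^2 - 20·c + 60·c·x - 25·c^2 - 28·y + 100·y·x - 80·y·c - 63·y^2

Group: -7·y·(9·y + 5·c - 4·x + 4) + (-5·c + 8·x)·(9·y + 5·c - 4·x + 4); both groups contain (9·y + 5·c - 4·x + 4).

-(9·y + 5·c - 4·x + 4)·(7·y + 5·c - 8·x)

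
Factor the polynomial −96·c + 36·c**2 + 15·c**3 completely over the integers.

3·c·(5·c − 8)·(c + 4)

Pull out the common factor 3·c, then factor the remaining trinomial.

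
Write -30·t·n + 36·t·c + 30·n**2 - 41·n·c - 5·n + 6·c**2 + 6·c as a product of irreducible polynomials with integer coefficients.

Group: -5·n·(6·t - 6·n + c + 1) + 6·c·(6·t - 6·n + c + 1); both groups contain (6·t - 6·n + c + 1).

-(5·n - 6·c)·(6·t - 6·n + c + 1)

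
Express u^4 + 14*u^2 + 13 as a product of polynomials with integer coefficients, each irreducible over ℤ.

(u^2 + 1)*(u^2 + 13)

Substitute w = u^2 to get a quadratic in w, then factor.
u^2 + 1 is irreducible over ℤ (sum of squares).
u^2 + 13 is irreducible over ℤ (always positive, so no real roots).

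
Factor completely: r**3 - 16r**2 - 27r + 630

By the rational root theorem, r = 7 is a root, so (r - 7) is a factor; dividing leaves r**2 - 9r - 90.
The remaining quadratic factors as (r - 15)(r + 6).

(r + 6)(r - 15)(r - 7)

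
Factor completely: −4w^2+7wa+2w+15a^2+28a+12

−(w−3a−2)(4w+5a+6)

Group: −4w(w−3a−2) + (−5a−6)(w−3a−2); both groups contain (w−3a−2).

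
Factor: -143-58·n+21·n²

(3·n-13)·(7·n+11)

Need a pair with product 21·(-143) = -3003 and sum -58: that's 33 and -91.
Split the middle term: 21·n²+33·n - 91·n-143 = 3·n·(7·n+11) - 13·(7·n+11).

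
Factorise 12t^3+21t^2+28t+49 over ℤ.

Group as (12t^3+28t) + (21t^2+49) = 4t(3t^2+7) + 7(3t^2+7).
Both groups share the factor (3t^2+7).

(4t+7)(3t^2+7)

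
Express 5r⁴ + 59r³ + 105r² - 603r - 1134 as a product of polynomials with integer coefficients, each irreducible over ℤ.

Among the possible rational roots, r = -9/5 is a root, so (5r + 9) divides it; the quotient is r³ + 10r² + 3r - 126.
Continuing, r = 3 is a root, giving the factor (r - 3) and quotient r² + 13r + 42.
The remaining quadratic factors as (r + 7)(r + 6).

(5r + 9)(r + 6)(r + 7)(r - 3)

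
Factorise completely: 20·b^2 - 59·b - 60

(4·b - 15)·(5·b + 4)

Need a pair with product 20·(-60) = -1200 and sum -59: that's 16 and -75.
Split the middle term: 20·b^2 + 16·b - 75·b - 60 = 4·b·(5·b + 4) - 15·(5·b + 4).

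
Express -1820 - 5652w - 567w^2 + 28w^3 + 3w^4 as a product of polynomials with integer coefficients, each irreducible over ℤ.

Testing divisors of the constant over divisors of the leading coefficient, w = -10 is a root, so (w + 10) divides it; the quotient is 3w^3 - 2w^2 - 547w - 182.
Next, w = -1/3 is a root, so (3w + 1) divides it; the quotient is w^2 - w - 182.
The remaining quadratic factors as (w + 13)(w - 14).

(3w + 1)(w + 10)(w + 13)(w - 14)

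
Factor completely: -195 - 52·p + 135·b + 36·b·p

(4·p + 15)·(9·b - 13)

Group as (36·b·p + 135·b) + (-52·p - 195) = 9·b·(4·p + 15) - 13·(4·p + 15).
Both groups share the factor (4·p + 15).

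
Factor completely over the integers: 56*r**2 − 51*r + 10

(7*r − 2)*(8*r − 5)

Need a pair with product 56·10 = 560 and sum −51: that's −35 and −16.
Split the middle term: 56*r**2 − 35*r − 16*r + 10 = 7*r*(8*r − 5) − 2*(8*r − 5).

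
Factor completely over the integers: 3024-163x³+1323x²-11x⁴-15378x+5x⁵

(5x-1)(x+9)(x-8)(x²-3x+42)

Testing divisors of the constant over divisors of the leading coefficient, x = 1/5 is a root, giving the factor (5x-1) and quotient x⁴-2x³-33x²+258x-3024.
Next, x = -9 is a root, so (x+9) divides it; the quotient is x³-11x²+66x-336.
Next, x = 8 is a root, giving the factor (x-8) and quotient x²-3x+42.
The quadratic x²-3x+42 has discriminant -159 < 0 and is irreducible over ℤ.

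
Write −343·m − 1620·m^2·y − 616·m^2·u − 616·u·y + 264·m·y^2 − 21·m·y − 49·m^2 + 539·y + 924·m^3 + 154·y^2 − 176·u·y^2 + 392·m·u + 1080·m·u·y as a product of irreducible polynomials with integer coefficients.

Group: 12·m·(77·m^2 − 135·m·y − 49·m + 22·y^2 + 77·y) + (−8·u + 7)·(77·m^2 − 135·m·y − 49·m + 22·y^2 + 77·y); both groups contain (77·m^2 − 135·m·y − 49·m + 22·y^2 + 77·y), so (12·m − 8·u + 7) is a factor with cofactor 77·m^2 − 135·m·y − 49·m + 22·y^2 + 77·y.
The cofactor groups again: 77·m^2 − 135·m·y − 49·m + 22·y^2 + 77·y = 11·m·(7·m − 11·y) + (−2·y − 7)·(7·m − 11·y); both groups contain (7·m − 11·y), giving (11·m − 2·y − 7)·(7·m − 11·y).

(11·m − 2·y − 7)·(12·m − 8·u + 7)·(7·m − 11·y)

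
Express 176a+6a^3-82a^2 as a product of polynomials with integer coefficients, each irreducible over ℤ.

Pull out the common factor 2a, then factor the remaining trinomial.

2a(3a-8)(a-11)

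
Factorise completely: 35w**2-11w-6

Need a pair with product 35·(-6) = -210 and sum -11: that's -21 and 10.
Split the middle term: 35w**2-21w + 10w-6 = 7w(5w-3) + 2(5w-3).

(5w-3)(7w+2)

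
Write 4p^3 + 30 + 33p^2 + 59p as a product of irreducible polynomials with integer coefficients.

(4p + 5)(p + 1)(p + 6)

Among the possible rational roots, p = −6 is a root, so (p + 6) divides it; the quotient is 4p^2 + 9p + 5.
The remaining quadratic factors as (4p + 5)(p + 1).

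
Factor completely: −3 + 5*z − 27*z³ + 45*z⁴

Group as (45*z⁴ + 5*z) + (−27*z³ − 3) = 5*z*(9*z³ + 1) − 3*(9*z³ + 1).
Both groups share the factor (9*z³ + 1).

(5*z − 3)*(9*z³ + 1)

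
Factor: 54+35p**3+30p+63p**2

(5p+9)(7p**2+6)

Group as (35p**3+30p) + (63p**2+54) = 5p(7p**2+6) + 9(7p**2+6).
Both groups share the factor (7p**2+6).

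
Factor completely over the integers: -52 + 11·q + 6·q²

Need a pair with product 6·(-52) = -312 and sum 11: that's 24 and -13.
Split the middle term: 6·q² + 24·q - 13·q - 52 = 6·q·(q + 4) - 13·(q + 4).

(6·q - 13)·(q + 4)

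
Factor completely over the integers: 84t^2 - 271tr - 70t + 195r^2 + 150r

Group: 7t(12t - 13r - 10) - 15r(12t - 13r - 10); both groups contain (12t - 13r - 10).

(12t - 13r - 10)(7t - 15r)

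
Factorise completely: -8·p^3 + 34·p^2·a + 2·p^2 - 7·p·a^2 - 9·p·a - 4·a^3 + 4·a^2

-(p - 4·a)·(2·p - a)·(4·p + a - 1)

Group: 2·p·(-4·p^2 + 15·p·a + p + 4·a^2 - 4·a) - a·(-4·p^2 + 15·p·a + p + 4·a^2 - 4·a); both groups contain (-4·p^2 + 15·p·a + p + 4·a^2 - 4·a), so (2·p - a) is a factor with cofactor -4·p^2 + 15·p·a + p + 4·a^2 - 4·a.
The cofactor groups again: -4·p^2 + 15·p·a + p + 4·a^2 - 4·a = -4·p·(p - 4·a) + (-a + 1)·(p - 4·a); both groups contain (p - 4·a), giving -(4·p + a - 1)·(p - 4·a).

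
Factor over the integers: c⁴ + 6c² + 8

(c² + 2)(c² + 4)

Substitute u = c² to get a quadratic in u, then factor.
c² + 4 is irreducible over ℤ (sum of squares).
c² + 2 is irreducible over ℤ (always positive, so no real roots).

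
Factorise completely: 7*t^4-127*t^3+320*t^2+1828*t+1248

By the rational root theorem, t = -2 is a root, giving the factor (t+2) and quotient 7*t^3-141*t^2+602*t+624.
Then t = -6/7 is a root, so (7*t+6) divides it; the quotient is t^2-21*t+104.
The remaining quadratic factors as (t-8)(t-13).

(7*t+6)*(t+2)*(t-13)*(t-8)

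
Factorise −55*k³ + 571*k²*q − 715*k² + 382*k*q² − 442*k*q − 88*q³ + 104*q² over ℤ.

−(11*k − 2*q)*(5*k + 4*q)*(k − 11*q + 13)

Group: 5*k*(−11*k² + 123*k*q − 143*k − 22*q² + 26*q) + 4*q*(−11*k² + 123*k*q − 143*k − 22*q² + 26*q); both groups contain (−11*k² + 123*k*q − 143*k − 22*q² + 26*q), so (5*k + 4*q) is a factor with cofactor −11*k² + 123*k*q − 143*k − 22*q² + 26*q.
The cofactor groups again: −11*k² + 123*k*q − 143*k − 22*q² + 26*q = −11*k*(k − 11*q + 13) + 2*q*(k − 11*q + 13); both groups contain (k − 11*q + 13), giving −(11*k − 2*q)*(k − 11*q + 13).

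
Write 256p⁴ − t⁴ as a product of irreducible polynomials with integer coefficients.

Write as (16p²)² − (t²)², then factor 16p² − t² once more.

(4p + t)(4p − t)(16p² + t²)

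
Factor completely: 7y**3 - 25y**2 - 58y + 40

(7y - 4)(y + 2)(y - 5)

Trying the rational-root candidates, y = -2 is a root, so (y + 2) is a factor; dividing leaves 7y**2 - 39y + 20.
The remaining quadratic factors as (y - 5)(7y - 4).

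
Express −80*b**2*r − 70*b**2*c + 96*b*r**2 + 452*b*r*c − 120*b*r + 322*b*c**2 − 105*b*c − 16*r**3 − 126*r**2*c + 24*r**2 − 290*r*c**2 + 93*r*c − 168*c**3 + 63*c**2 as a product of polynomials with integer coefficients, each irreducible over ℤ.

Group: 2*b*(−40*b*r − 35*b*c + 8*r**2 + 31*r*c + 21*c**2) + (−2*r − 8*c + 3)*(−40*b*r − 35*b*c + 8*r**2 + 31*r*c + 21*c**2); both groups contain (−40*b*r − 35*b*c + 8*r**2 + 31*r*c + 21*c**2), so (2*b − 2*r − 8*c + 3) is a factor with cofactor −40*b*r − 35*b*c + 8*r**2 + 31*r*c + 21*c**2.
The cofactor groups again: −40*b*r − 35*b*c + 8*r**2 + 31*r*c + 21*c**2 = −5*b*(8*r + 7*c) + (r + 3*c)*(8*r + 7*c); both groups contain (8*r + 7*c), giving −(5*b − r − 3*c)*(8*r + 7*c).

−(2*b − 2*r − 8*c + 3)*(5*b − r − 3*c)*(8*r + 7*c)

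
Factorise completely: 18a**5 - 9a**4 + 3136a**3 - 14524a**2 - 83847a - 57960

Among the possible rational roots, a = 7 is a root, so (a - 7) is a factor; dividing leaves 18a**4 + 117a**3 + 3955a**2 + 13161a + 8280.
Next, a = -8/3 is a root, so (3a + 8) divides it; the quotient is 6a**3 + 23a**2 + 1257a + 1035.
Next, a = -5/6 is a root, so (6a + 5) divides it; the quotient is a**2 + 3a + 207.
The quadratic a**2 + 3a + 207 has discriminant -819 < 0 and is irreducible over ℤ.

(3a + 8)(6a + 5)(a - 7)(a**2 + 3a + 207)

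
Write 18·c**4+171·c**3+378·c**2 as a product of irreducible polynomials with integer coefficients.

Pull out the common factor 9·c**2, then factor the remaining trinomial.

9·c**2·(2·c+7)·(c+6)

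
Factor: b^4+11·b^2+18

(b^2+2)·(b^2+9)

Substitute u = b^2 to get a quadratic in u, then factor.
b^2+9 is irreducible over ℤ (sum of squares).
b^2+2 is irreducible over ℤ (always positive, so no real roots).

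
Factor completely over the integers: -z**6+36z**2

Every term has a factor of z**2; factoring it out leaves -z**4+36.
Recognize a difference of squares with the parts 6 and z**2.

-z**2(z**2+6)(z**2-6)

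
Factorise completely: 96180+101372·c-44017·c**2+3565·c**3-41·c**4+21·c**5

By the rational root theorem, c = 14/3 is a root, so (3·c-14) divides it; the quotient is 7·c**4+19·c**3+1277·c**2-8713·c-6870.
Continuing, c = 6 is a root, giving the factor (c-6) and quotient 7·c**3+61·c**2+1643·c+1145.
Next, c = -5/7 is a root, giving the factor (7·c+5) and quotient c**2+8·c+229.
The quadratic c**2+8·c+229 has discriminant -852 < 0 and is irreducible over ℤ.

(3·c-14)·(7·c+5)·(c-6)·(c**2+8·c+229)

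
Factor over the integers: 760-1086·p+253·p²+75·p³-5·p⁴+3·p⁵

Testing divisors of the constant over divisors of the leading coefficient, p = 1 is a root, so (p-1) divides it; the quotient is 3·p⁴-2·p³+73·p²+326·p-760.
Continuing, p = -4 is a root, so (p+4) is a factor; dividing leaves 3·p³-14·p²+129·p-190.
Then p = 5/3 is a root, so (3·p-5) is a factor; dividing leaves p²-3·p+38.
The quadratic p²-3·p+38 has discriminant -143 < 0 and is irreducible over ℤ.

(3·p-5)·(p+4)·(p-1)·(p²-3·p+38)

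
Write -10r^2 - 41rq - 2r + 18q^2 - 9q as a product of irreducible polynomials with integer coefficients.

-(5r - 2q + 1)(2r + 9q)

Group: -5r(2r + 9q) + (2q - 1)(2r + 9q); both groups contain (2r + 9q).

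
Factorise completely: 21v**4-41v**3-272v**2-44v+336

(3v-14)(7v+12)(v+2)(v-1)

By the rational root theorem, v = -2 is a root, giving the factor (v+2) and quotient 21v**3-83v**2-106v+168.
Continuing, v = -12/7 is a root, so (7v+12) is a factor; dividing leaves 3v**2-17v+14.
The remaining quadratic factors as (3v-14)(v-1).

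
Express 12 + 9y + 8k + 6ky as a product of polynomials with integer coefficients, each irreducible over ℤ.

(2k + 3)(3y + 4)

Group as (6ky + 8k) + (9y + 12) = 2k(3y + 4) + 3(3y + 4).
Both groups share the factor (3y + 4).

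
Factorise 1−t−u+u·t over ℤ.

(t−1)·(u−1)

Group as (u·t−u) + (−t+1) = u·(t−1) − (t−1).
Both groups share the factor (t−1).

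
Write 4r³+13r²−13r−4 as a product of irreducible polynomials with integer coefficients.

Trying the rational-root candidates, r = 1 is a root, so (r−1) is a factor; dividing leaves 4r²+17r+4.
The remaining quadratic factors as (4r+1)(r+4).

(4r+1)(r+4)(r−1)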